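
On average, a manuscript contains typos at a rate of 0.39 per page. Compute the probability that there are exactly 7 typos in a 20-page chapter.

0.1428

Over the interval, μ = 0.39 × 20 = 7.8 (a 20-page chapter = 20 pages).
P(N = 7) = e^(−μ) μ^7/7! = e^(−7.8) · 7.8^7/5040 ≈ 0.1428.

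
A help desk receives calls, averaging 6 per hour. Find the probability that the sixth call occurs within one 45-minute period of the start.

0.2971

Over the interval, μ = 6 × 0.75 = 4.5 (a 45-minute period = 0.75 hours).
The sixth arrival falls in the interval iff at least 6 events occur there: P(S_6 ≤ t) = P(N ≥ 6) = 1 − P(N ≤ 5) ≈ 0.2971.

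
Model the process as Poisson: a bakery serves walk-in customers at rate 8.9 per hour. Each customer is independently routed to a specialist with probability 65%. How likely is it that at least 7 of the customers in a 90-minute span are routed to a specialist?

0.7622

Thinning: the customers that are routed to a specialist themselves form a Poisson process with rate 0.65 × 8.9 = 5.785 per hour.
Over the interval, μ = 5.785 × 1.5 = 8.6775 (a 90-minute span = 1.5 hours).
P(N ≥ 7) = 1 − P(N ≤ 6) ≈ 0.7622.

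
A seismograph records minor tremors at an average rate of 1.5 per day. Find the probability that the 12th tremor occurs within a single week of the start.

0.3613

Over the interval, μ = 1.5 × 7 = 10.5 (a week = 7 days).
The 12th arrival falls in the interval iff at least 12 events occur there: P(S_12 ≤ t) = P(N ≥ 12) = 1 − P(N ≤ 11) ≈ 0.3613.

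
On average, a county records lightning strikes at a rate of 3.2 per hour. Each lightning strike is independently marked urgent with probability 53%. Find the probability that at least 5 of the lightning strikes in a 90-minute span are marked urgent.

Thinning: the lightning strikes that are marked urgent themselves form a Poisson process with rate 0.53 × 3.2 = 1.696 per hour.
Over the interval, μ = 1.696 × 1.5 = 2.544 (a 90-minute span = 1.5 hours).
P(N ≥ 5) = 1 − P(N ≤ 4) ≈ 0.1148.

0.1148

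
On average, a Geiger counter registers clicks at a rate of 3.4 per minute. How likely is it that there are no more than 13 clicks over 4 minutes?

0.5074

Over the interval, μ = 3.4 × 4 = 13.6 (4 minutes).
P(N ≤ 13) = Σ_{j=0}^{13} e^(−μ) μ^j/j! ≈ 0.5074.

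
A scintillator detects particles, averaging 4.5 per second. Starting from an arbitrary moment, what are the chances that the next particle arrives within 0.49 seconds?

0.8897

Inter-arrival times are exponential with rate λ = 4.5 per second.
P(T ≤ 0.49) = 1 − e^(−λt) = 1 − e^(−4.5 × 0.49) = 1 − e^(−2.205) ≈ 0.8897.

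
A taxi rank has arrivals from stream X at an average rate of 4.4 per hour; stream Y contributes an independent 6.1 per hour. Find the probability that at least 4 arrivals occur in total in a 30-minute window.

Independent Poisson processes superpose: combined rate λ = 4.4 + 6.1 = 10.5 per hour.
Over the interval, μ = 10.5 × 0.5 = 5.25 (a 30-minute window = 0.5 hours).
P(N ≥ 4) = 1 − P(N ≤ 3) ≈ 0.7683.

0.7683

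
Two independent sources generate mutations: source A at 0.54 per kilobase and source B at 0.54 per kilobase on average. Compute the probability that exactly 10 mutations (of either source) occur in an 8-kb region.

Independent Poisson processes superpose: combined rate λ = 0.54 + 0.54 = 1.08 per kilobase.
Over the interval, μ = 1.08 × 8 = 8.64 (an 8-kb region = 8 kilobases).
P(N = 10) = e^(−8.64) · 8.64^10/10! ≈ 0.1130.

0.1130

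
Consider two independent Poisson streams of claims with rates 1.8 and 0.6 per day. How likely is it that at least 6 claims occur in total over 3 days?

0.7241

Independent Poisson processes superpose: combined rate λ = 1.8 + 0.6 = 2.4 per day.
Over the interval, μ = 2.4 × 3 = 7.2 (3 days).
P(N ≥ 6) = 1 − P(N ≤ 5) ≈ 0.7241.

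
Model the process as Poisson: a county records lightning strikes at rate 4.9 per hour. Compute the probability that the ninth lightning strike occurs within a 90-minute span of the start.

Over the interval, μ = 4.9 × 1.5 = 7.35 (a 90-minute span = 1.5 hours).
The ninth arrival falls in the interval iff at least 9 events occur there: P(S_9 ≤ t) = P(N ≥ 9) = 1 − P(N ≤ 8) ≈ 0.3175.

0.3175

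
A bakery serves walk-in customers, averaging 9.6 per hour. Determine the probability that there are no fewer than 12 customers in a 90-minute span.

Over the interval, μ = 9.6 × 1.5 = 14.4 (a 90-minute span = 1.5 hours).
P(N ≥ 12) = 1 − P(N ≤ 11) = 1 − Σ_{j=0}^{11} e^(−μ) μ^j/j! ≈ 0.7723.

0.7723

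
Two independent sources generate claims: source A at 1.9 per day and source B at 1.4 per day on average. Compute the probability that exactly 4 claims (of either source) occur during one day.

Independent Poisson processes superpose: combined rate λ = 1.9 + 1.4 = 3.3 per day.
So μ = 3.3.
P(N = 4) = e^(−3.3) · 3.3^4/4! ≈ 0.1823.

0.1823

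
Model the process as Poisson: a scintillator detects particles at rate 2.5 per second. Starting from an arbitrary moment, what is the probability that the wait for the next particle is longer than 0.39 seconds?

0.3772

The wait for the next event is exponential with rate λ = 2.5 per second.
P(T > 0.39) = e^(−λt) = e^(−2.5 × 0.39) = e^(−0.975) ≈ 0.3772.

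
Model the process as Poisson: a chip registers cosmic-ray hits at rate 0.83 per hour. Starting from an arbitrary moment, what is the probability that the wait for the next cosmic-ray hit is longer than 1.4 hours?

The wait for the next event is exponential with rate λ = 0.83 per hour.
P(T > 1.4) = e^(−λt) = e^(−0.83 × 1.4) = e^(−1.162) ≈ 0.3129.

0.3129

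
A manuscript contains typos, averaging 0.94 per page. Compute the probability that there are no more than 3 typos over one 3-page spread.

0.6875

Over the interval, μ = 0.94 × 3 = 2.82 (a 3-page spread = 3 pages).
P(N ≤ 3) = Σ_{j=0}^{3} e^(−μ) μ^j/j! ≈ 0.6875.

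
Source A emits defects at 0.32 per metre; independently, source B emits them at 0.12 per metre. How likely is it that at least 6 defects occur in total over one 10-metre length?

Independent Poisson processes superpose: combined rate λ = 0.32 + 0.12 = 0.44 per metre.
Over the interval, μ = 0.44 × 10 = 4.4 (a 10-metre length = 10 metres).
P(N ≥ 6) = 1 − P(N ≤ 5) ≈ 0.2801.

0.2801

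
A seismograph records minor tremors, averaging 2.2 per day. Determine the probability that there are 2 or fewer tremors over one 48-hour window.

Over the interval, μ = 2.2 × 2 = 4.4 (a 48-hour window = 2 days).
P(N ≤ 2) = Σ_{j=0}^{2} e^(−μ) μ^j/j! ≈ 0.1851.

0.1851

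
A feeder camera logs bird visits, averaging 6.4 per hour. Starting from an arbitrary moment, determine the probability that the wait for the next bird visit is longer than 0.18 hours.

The wait for the next event is exponential with rate λ = 6.4 per hour.
P(T > 0.18) = e^(−λt) = e^(−6.4 × 0.18) = e^(−1.152) ≈ 0.3160.

0.3160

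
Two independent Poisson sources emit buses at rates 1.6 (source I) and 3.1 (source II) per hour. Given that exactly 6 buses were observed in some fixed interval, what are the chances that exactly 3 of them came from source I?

Given the total, each event is independently from source I with probability p = λ_I/(λ_I+λ_II) = 1.6/4.7 ≈ 0.3404.
So K ~ Binomial(6, 1.6/4.7): P(K = 3) = C(6,3) · (1.6/4.7)^3 · (3.1/4.7)^3 ≈ 0.2264.

0.2264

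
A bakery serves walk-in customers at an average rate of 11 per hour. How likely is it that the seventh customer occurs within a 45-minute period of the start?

Over the interval, μ = 11 × 0.75 = 8.25 (a 45-minute period = 0.75 hours).
The seventh arrival falls in the interval iff at least 7 events occur there: P(S_7 ≤ t) = P(N ≥ 7) = 1 − P(N ≤ 6) ≈ 0.7162.

0.7162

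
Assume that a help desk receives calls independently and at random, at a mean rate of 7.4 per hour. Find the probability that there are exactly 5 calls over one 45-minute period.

0.1706

Over the interval, μ = 7.4 × 0.75 = 5.55 (a 45-minute period = 0.75 hours).
P(N = 5) = e^(−μ) μ^5/5! = e^(−5.55) · 5.55^5/120 ≈ 0.1706.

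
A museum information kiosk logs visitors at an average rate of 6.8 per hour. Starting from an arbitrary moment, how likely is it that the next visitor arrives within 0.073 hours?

Inter-arrival times are exponential with rate λ = 6.8 per hour.
P(T ≤ 0.073) = 1 − e^(−λt) = 1 − e^(−6.8 × 0.073) = 1 − e^(−0.4964) ≈ 0.3913.

0.3913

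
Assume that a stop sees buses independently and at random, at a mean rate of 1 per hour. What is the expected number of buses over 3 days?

E[N] = λt = 1 × 72 = 72 (3 days = 72 hours).

72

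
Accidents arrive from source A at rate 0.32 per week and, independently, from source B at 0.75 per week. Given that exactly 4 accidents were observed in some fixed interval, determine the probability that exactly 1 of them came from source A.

0.4120

Given the total, each event is independently from source A with probability p = λ_A/(λ_A+λ_B) = 0.32/1.07 ≈ 0.2991.
So K ~ Binomial(4, 0.32/1.07): P(K = 1) = C(4,1) · (0.32/1.07)^1 · (0.75/1.07)^3 ≈ 0.4120.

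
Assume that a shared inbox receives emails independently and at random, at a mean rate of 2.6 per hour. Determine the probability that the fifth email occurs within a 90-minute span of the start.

Over the interval, μ = 2.6 × 1.5 = 3.9 (a 90-minute span = 1.5 hours).
The fifth arrival falls in the interval iff at least 5 events occur there: P(S_5 ≤ t) = P(N ≥ 5) = 1 − P(N ≤ 4) ≈ 0.3516.

0.3516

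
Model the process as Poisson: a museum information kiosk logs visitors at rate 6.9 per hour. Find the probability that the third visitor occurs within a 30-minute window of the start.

0.6698

Over the interval, μ = 6.9 × 0.5 = 3.45 (a 30-minute window = 0.5 hours).
The third arrival falls in the interval iff at least 3 events occur there: P(S_3 ≤ t) = P(N ≥ 3) = 1 − P(N ≤ 2) ≈ 0.6698.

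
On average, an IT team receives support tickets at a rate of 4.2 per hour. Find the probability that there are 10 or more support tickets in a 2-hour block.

Over the interval, μ = 4.2 × 2 = 8.4 (a 2-hour block = 2 hours).
P(N ≥ 10) = 1 − P(N ≤ 9) = 1 − Σ_{j=0}^{9} e^(−μ) μ^j/j! ≈ 0.3341.

0.3341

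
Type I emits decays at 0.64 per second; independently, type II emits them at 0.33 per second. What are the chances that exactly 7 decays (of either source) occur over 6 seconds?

Independent Poisson processes superpose: combined rate λ = 0.64 + 0.33 = 0.97 per second.
Over the interval, μ = 0.97 × 6 = 5.82 (6 seconds).
P(N = 7) = e^(−5.82) · 5.82^7/7! ≈ 0.1332.

0.1332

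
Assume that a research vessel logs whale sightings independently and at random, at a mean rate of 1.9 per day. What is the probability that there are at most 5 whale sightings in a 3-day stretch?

Over the interval, μ = 1.9 × 3 = 5.7 (a 3-day stretch = 3 days).
P(N ≤ 5) = Σ_{j=0}^{5} e^(−μ) μ^j/j! ≈ 0.4950.

0.4950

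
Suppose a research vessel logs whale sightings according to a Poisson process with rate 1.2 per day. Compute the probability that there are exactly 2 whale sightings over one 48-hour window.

0.2613

Over the interval, μ = 1.2 × 2 = 2.4 (a 48-hour window = 2 days).
P(N = 2) = e^(−μ) μ^2/2! = e^(−2.4) · 2.4^2/2 ≈ 0.2613.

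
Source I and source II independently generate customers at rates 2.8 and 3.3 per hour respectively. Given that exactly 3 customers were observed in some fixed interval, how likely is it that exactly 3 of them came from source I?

0.0967

Given the total, each event is independently from source I with probability p = λ_I/(λ_I+λ_II) = 2.8/6.1 ≈ 0.4590.
So K ~ Binomial(3, 2.8/6.1): P(K = 3) = C(3,3) · (2.8/6.1)^3 · (3.3/6.1)^0 ≈ 0.0967.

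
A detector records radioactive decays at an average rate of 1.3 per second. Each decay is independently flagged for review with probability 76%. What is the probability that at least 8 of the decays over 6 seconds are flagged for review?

Thinning: the decays that are flagged for review themselves form a Poisson process with rate 0.76 × 1.3 = 0.988 per second.
Over the interval, μ = 0.988 × 6 = 5.928 (6 seconds).
P(N ≥ 8) = 1 − P(N ≤ 7) ≈ 0.2462.

0.2462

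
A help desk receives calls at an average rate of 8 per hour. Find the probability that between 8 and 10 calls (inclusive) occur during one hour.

With mean μ = 8 per hour,
P(8 ≤ N ≤ 10) = Σ_{j=8}^{10} e^(−8) · 8^j/j! ≈ 0.3629.

0.3629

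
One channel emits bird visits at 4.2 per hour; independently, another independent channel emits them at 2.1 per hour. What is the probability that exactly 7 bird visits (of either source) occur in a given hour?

Independent Poisson processes superpose: combined rate λ = 4.2 + 2.1 = 6.3 per hour.
So μ = 6.3.
P(N = 7) = e^(−6.3) · 6.3^7/7! ≈ 0.1435.

0.1435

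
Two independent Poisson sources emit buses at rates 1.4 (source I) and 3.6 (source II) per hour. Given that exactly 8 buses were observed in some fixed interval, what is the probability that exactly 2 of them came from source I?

0.3058

Given the total, each event is independently from source I with probability p = λ_I/(λ_I+λ_II) = 1.4/5 = 0.2800.
So K ~ Binomial(8, 1.4/5): P(K = 2) = C(8,2) · (1.4/5)^2 · (3.6/5)^6 ≈ 0.3058.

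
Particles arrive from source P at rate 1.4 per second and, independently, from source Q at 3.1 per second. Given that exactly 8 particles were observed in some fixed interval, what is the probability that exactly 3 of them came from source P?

Given the total, each event is independently from source P with probability p = λ_P/(λ_P+λ_Q) = 1.4/4.5 ≈ 0.3111.
So K ~ Binomial(8, 1.4/4.5): P(K = 3) = C(8,3) · (1.4/4.5)^3 · (3.1/4.5)^5 ≈ 0.2616.

0.2616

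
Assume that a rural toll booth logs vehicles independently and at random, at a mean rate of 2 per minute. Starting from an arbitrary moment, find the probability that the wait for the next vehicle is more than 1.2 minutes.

0.0907

The wait for the next event is exponential with rate λ = 2 per minute.
P(T > 1.2) = e^(−λt) = e^(−2 × 1.2) = e^(−2.4) ≈ 0.0907.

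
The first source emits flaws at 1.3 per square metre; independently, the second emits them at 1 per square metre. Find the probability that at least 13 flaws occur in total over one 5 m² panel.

0.3671

Independent Poisson processes superpose: combined rate λ = 1.3 + 1 = 2.3 per square metre.
Over the interval, μ = 2.3 × 5 = 11.5 (a 5 m² panel = 5 square metres).
P(N ≥ 13) = 1 − P(N ≤ 12) ≈ 0.3671.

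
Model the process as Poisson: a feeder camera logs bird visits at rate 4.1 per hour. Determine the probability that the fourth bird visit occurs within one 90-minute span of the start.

0.8617

Over the interval, μ = 4.1 × 1.5 = 6.15 (a 90-minute span = 1.5 hours).
The fourth arrival falls in the interval iff at least 4 events occur there: P(S_4 ≤ t) = P(N ≥ 4) = 1 − P(N ≤ 3) ≈ 0.8617.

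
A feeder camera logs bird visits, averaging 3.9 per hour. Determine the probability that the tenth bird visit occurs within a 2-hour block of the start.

0.2589

Over the interval, μ = 3.9 × 2 = 7.8 (a 2-hour block = 2 hours).
The tenth arrival falls in the interval iff at least 10 events occur there: P(S_10 ≤ t) = P(N ≥ 10) = 1 − P(N ≤ 9) ≈ 0.2589.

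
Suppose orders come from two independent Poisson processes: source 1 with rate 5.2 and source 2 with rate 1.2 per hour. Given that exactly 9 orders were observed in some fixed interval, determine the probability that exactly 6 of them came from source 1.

0.1593

Given the total, each event is independently from source 1 with probability p = λ_1/(λ_1+λ_2) = 5.2/6.4 = 0.8125.
So K ~ Binomial(9, 5.2/6.4): P(K = 6) = C(9,6) · (5.2/6.4)^6 · (1.2/6.4)^3 ≈ 0.1593.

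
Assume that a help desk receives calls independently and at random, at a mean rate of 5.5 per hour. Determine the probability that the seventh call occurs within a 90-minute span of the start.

Over the interval, μ = 5.5 × 1.5 = 8.25 (a 90-minute span = 1.5 hours).
The seventh arrival falls in the interval iff at least 7 events occur there: P(S_7 ≤ t) = P(N ≥ 7) = 1 − P(N ≤ 6) ≈ 0.7162.

0.7162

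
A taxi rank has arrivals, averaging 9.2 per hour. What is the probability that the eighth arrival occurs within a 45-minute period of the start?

Over the interval, μ = 9.2 × 0.75 = 6.9 (a 45-minute period = 0.75 hours).
The eighth arrival falls in the interval iff at least 8 events occur there: P(S_8 ≤ t) = P(N ≥ 8) = 1 − P(N ≤ 7) ≈ 0.3864.

0.3864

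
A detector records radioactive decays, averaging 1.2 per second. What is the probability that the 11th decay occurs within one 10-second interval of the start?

0.6528

Over the interval, μ = 1.2 × 10 = 12 (a 10-second interval = 10 seconds).
The 11th arrival falls in the interval iff at least 11 events occur there: P(S_11 ≤ t) = P(N ≥ 11) = 1 − P(N ≤ 10) ≈ 0.6528.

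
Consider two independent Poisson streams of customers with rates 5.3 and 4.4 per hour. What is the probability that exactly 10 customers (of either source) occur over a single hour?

0.1245

Independent Poisson processes superpose: combined rate λ = 5.3 + 4.4 = 9.7 per hour.
So μ = 9.7.
P(N = 10) = e^(−9.7) · 9.7^10/10! ≈ 0.1245.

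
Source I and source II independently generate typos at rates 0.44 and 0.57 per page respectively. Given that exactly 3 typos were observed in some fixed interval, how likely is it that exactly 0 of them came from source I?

Given the total, each event is independently from source I with probability p = λ_I/(λ_I+λ_II) = 0.44/1.01 ≈ 0.4356.
So K ~ Binomial(3, 0.44/1.01): P(K = 0) = C(3,0) · (0.44/1.01)^0 · (0.57/1.01)^3 ≈ 0.1797.

0.1797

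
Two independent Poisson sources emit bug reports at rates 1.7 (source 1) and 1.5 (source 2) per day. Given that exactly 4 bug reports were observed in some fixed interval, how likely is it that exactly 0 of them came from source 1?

0.0483

Given the total, each event is independently from source 1 with probability p = λ_1/(λ_1+λ_2) = 1.7/3.2 ≈ 0.5312.
So K ~ Binomial(4, 1.7/3.2): P(K = 0) = C(4,0) · (1.7/3.2)^0 · (1.5/3.2)^4 ≈ 0.0483.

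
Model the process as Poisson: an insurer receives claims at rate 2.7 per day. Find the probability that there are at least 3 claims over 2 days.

Over the interval, μ = 2.7 × 2 = 5.4 (2 days).
P(N ≥ 3) = 1 − P(N ≤ 2) = 1 − Σ_{j=0}^{2} e^(−μ) μ^j/j! ≈ 0.9052.

0.9052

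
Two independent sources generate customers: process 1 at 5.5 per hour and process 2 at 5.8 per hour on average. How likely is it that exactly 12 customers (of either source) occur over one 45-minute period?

Independent Poisson processes superpose: combined rate λ = 5.5 + 5.8 = 11.3 per hour.
Over the interval, μ = 11.3 × 0.75 = 8.475 (a 45-minute period = 0.75 hours).
P(N = 12) = e^(−8.475) · 8.475^12/12! ≈ 0.0598.

0.0598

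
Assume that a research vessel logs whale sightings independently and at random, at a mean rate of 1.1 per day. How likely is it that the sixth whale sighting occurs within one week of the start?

Over the interval, μ = 1.1 × 7 = 7.7 (a week = 7 days).
The sixth arrival falls in the interval iff at least 6 events occur there: P(S_6 ≤ t) = P(N ≥ 6) = 1 − P(N ≤ 5) ≈ 0.7797.

0.7797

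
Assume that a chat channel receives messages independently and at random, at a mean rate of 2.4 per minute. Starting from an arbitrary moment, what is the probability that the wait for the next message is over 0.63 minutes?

0.2205

The wait for the next event is exponential with rate λ = 2.4 per minute.
P(T > 0.63) = e^(−λt) = e^(−2.4 × 0.63) = e^(−1.512) ≈ 0.2205.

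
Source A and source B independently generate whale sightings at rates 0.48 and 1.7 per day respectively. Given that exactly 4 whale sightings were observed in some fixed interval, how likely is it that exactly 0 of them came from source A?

Given the total, each event is independently from source A with probability p = λ_A/(λ_A+λ_B) = 0.48/2.18 ≈ 0.2202.
So K ~ Binomial(4, 0.48/2.18): P(K = 0) = C(4,0) · (0.48/2.18)^0 · (1.7/2.18)^4 ≈ 0.3698.

0.3698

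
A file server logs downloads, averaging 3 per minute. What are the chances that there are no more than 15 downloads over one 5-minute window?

Over the interval, μ = 3 × 5 = 15 (a 5-minute window = 5 minutes).
P(N ≤ 15) = Σ_{j=0}^{15} e^(−μ) μ^j/j! ≈ 0.5681.

0.5681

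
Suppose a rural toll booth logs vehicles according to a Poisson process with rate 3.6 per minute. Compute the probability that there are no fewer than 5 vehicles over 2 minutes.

Over the interval, μ = 3.6 × 2 = 7.2 (2 minutes).
P(N ≥ 5) = 1 − P(N ≤ 4) = 1 − Σ_{j=0}^{4} e^(−μ) μ^j/j! ≈ 0.8445.

0.8445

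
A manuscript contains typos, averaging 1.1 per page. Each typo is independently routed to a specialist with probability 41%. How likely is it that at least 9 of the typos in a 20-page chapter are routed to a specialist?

Thinning: the typos that are routed to a specialist themselves form a Poisson process with rate 0.41 × 1.1 = 0.451 per page.
Over the interval, μ = 0.451 × 20 = 9.02 (a 20-page chapter = 20 pages).
P(N ≥ 9) = 1 − P(N ≤ 8) ≈ 0.5470.

0.5470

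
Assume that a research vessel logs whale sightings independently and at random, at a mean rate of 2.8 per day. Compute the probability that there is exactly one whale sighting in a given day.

With mean μ = 2.8 per day,
P(N = 1) = e^(−μ) μ^1/1! = e^(−2.8) · 2.8^1/1 ≈ 0.1703.

0.1703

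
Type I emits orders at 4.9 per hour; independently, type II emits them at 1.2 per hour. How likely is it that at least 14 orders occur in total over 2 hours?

Independent Poisson processes superpose: combined rate λ = 4.9 + 1.2 = 6.1 per hour.
Over the interval, μ = 6.1 × 2 = 12.2 (2 hours).
P(N ≥ 14) = 1 − P(N ≤ 13) ≈ 0.3397.

0.3397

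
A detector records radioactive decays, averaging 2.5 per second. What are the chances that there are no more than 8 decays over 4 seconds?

0.3328

Over the interval, μ = 2.5 × 4 = 10 (4 seconds).
P(N ≤ 8) = Σ_{j=0}^{8} e^(−μ) μ^j/j! ≈ 0.3328.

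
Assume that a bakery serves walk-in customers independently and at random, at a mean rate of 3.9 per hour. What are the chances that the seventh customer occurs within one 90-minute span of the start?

0.3696

Over the interval, μ = 3.9 × 1.5 = 5.85 (a 90-minute span = 1.5 hours).
The seventh arrival falls in the interval iff at least 7 events occur there: P(S_7 ≤ t) = P(N ≥ 7) = 1 − P(N ≤ 6) ≈ 0.3696.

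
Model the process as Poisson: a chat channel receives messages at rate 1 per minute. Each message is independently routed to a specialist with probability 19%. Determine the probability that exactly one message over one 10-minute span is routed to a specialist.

0.2842

Thinning: the messages that are routed to a specialist themselves form a Poisson process with rate 0.19 × 1 = 0.19 per minute.
Over the interval, μ = 0.19 × 10 = 1.9 (a 10-minute span = 10 minutes).
P(N = 1) = e^(−1.9) · 1.9^1/1! ≈ 0.2842.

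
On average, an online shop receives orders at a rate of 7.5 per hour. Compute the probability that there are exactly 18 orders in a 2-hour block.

Over the interval, μ = 7.5 × 2 = 15 (a 2-hour block = 2 hours).
P(N = 18) = e^(−μ) μ^18/18! = e^(−15) · 15^18/6402373705728000 ≈ 0.0706.

0.0706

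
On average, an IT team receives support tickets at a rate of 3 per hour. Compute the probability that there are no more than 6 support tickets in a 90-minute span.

Over the interval, μ = 3 × 1.5 = 4.5 (a 90-minute span = 1.5 hours).
P(N ≤ 6) = Σ_{j=0}^{6} e^(−μ) μ^j/j! ≈ 0.8311.

0.8311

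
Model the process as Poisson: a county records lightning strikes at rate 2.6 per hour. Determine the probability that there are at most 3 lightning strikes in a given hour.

0.7360

With mean μ = 2.6 per hour,
P(N ≤ 3) = Σ_{j=0}^{3} e^(−μ) μ^j/j! ≈ 0.7360.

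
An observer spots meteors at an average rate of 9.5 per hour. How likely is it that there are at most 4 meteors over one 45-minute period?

Over the interval, μ = 9.5 × 0.75 = 7.125 (a 45-minute period = 0.75 hours).
P(N ≤ 4) = Σ_{j=0}^{4} e^(−μ) μ^j/j! ≈ 0.1619.

0.1619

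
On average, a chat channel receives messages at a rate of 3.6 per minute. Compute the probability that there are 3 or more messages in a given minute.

With mean μ = 3.6 per minute,
P(N ≥ 3) = 1 − P(N ≤ 2) = 1 − Σ_{j=0}^{2} e^(−μ) μ^j/j! ≈ 0.6973.

0.6973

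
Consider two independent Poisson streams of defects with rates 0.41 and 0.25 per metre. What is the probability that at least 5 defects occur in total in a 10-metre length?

Independent Poisson processes superpose: combined rate λ = 0.41 + 0.25 = 0.66 per metre.
Over the interval, μ = 0.66 × 10 = 6.6 (a 10-metre length = 10 metres).
P(N ≥ 5) = 1 − P(N ≤ 4) ≈ 0.7873.

0.7873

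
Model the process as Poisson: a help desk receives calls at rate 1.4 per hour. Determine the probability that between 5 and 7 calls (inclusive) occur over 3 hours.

0.3462

Over the interval, μ = 1.4 × 3 = 4.2 (3 hours).
P(5 ≤ N ≤ 7) = Σ_{j=5}^{7} e^(−4.2) · 4.2^j/j! ≈ 0.3462.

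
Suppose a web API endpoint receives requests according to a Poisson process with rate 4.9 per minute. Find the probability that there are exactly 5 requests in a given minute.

0.1753

With mean μ = 4.9 per minute,
P(N = 5) = e^(−μ) μ^5/5! = e^(−4.9) · 4.9^5/120 ≈ 0.1753.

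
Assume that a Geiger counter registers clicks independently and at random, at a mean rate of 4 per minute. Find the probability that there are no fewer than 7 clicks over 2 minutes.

0.6866

Over the interval, μ = 4 × 2 = 8 (2 minutes).
P(N ≥ 7) = 1 − P(N ≤ 6) = 1 − Σ_{j=0}^{6} e^(−μ) μ^j/j! ≈ 0.6866.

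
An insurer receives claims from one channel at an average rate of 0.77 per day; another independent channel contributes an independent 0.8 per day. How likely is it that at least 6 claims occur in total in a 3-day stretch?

Independent Poisson processes superpose: combined rate λ = 0.77 + 0.8 = 1.57 per day.
Over the interval, μ = 1.57 × 3 = 4.71 (a 3-day stretch = 3 days).
P(N ≥ 6) = 1 − P(N ≤ 5) ≈ 0.3333.

0.3333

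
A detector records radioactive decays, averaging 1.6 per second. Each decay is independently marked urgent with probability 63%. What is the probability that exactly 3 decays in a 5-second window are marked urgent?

Thinning: the decays that are marked urgent themselves form a Poisson process with rate 0.63 × 1.6 = 1.008 per second.
Over the interval, μ = 1.008 × 5 = 5.04 (a 5-second window = 5 seconds).
P(N = 3) = e^(−5.04) · 5.04^3/3! ≈ 0.1381.

0.1381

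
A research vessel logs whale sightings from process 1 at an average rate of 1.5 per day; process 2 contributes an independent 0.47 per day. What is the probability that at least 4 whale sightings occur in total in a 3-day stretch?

0.8406

Independent Poisson processes superpose: combined rate λ = 1.5 + 0.47 = 1.97 per day.
Over the interval, μ = 1.97 × 3 = 5.91 (a 3-day stretch = 3 days).
P(N ≥ 4) = 1 − P(N ≤ 3) ≈ 0.8406.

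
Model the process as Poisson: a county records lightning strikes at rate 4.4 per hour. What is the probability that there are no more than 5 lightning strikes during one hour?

0.7199

With mean μ = 4.4 per hour,
P(N ≤ 5) = Σ_{j=0}^{5} e^(−μ) μ^j/j! ≈ 0.7199.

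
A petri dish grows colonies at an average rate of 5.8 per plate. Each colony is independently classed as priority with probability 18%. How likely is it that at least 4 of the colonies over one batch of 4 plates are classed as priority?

0.6001

Thinning: the colonies that are classed as priority themselves form a Poisson process with rate 0.18 × 5.8 = 1.044 per plate.
Over the interval, μ = 1.044 × 4 = 4.176 (a batch of 4 plates = 4 plates).
P(N ≥ 4) = 1 − P(N ≤ 3) ≈ 0.6001.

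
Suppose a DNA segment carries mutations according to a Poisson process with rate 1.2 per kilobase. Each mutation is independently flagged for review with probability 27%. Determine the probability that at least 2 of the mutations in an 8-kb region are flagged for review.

0.7311

Thinning: the mutations that are flagged for review themselves form a Poisson process with rate 0.27 × 1.2 = 0.324 per kilobase.
Over the interval, μ = 0.324 × 8 = 2.592 (an 8-kb region = 8 kilobases).
P(N ≥ 2) = 1 − P(N ≤ 1) ≈ 0.7311.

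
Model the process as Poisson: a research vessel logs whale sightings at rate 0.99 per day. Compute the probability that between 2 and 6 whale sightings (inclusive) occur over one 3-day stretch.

0.7643

Over the interval, μ = 0.99 × 3 = 2.97 (a 3-day stretch = 3 days).
P(2 ≤ N ≤ 6) = Σ_{j=2}^{6} e^(−2.97) · 2.97^j/j! ≈ 0.7643.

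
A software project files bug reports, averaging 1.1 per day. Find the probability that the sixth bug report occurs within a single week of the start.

Over the interval, μ = 1.1 × 7 = 7.7 (a week = 7 days).
The sixth arrival falls in the interval iff at least 6 events occur there: P(S_6 ≤ t) = P(N ≥ 6) = 1 − P(N ≤ 5) ≈ 0.7797.

0.7797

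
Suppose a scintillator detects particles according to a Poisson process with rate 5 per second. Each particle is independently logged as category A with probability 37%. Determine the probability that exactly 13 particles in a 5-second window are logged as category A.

0.0560

Thinning: the particles that are logged as category A themselves form a Poisson process with rate 0.37 × 5 = 1.85 per second.
Over the interval, μ = 1.85 × 5 = 9.25 (a 5-second window = 5 seconds).
P(N = 13) = e^(−9.25) · 9.25^13/13! ≈ 0.0560.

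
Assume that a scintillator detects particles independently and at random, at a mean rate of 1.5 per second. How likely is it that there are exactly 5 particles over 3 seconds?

Over the interval, μ = 1.5 × 3 = 4.5 (3 seconds).
P(N = 5) = e^(−μ) μ^5/5! = e^(−4.5) · 4.5^5/120 ≈ 0.1708.

0.1708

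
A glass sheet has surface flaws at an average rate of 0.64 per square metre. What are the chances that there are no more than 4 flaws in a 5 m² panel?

0.7806

Over the interval, μ = 0.64 × 5 = 3.2 (a 5 m² panel = 5 square metres).
P(N ≤ 4) = Σ_{j=0}^{4} e^(−μ) μ^j/j! ≈ 0.7806.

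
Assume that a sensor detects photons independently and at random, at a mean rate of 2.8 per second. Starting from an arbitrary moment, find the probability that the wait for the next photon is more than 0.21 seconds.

The wait for the next event is exponential with rate λ = 2.8 per second.
P(T > 0.21) = e^(−λt) = e^(−2.8 × 0.21) = e^(−0.588) ≈ 0.5554.

0.5554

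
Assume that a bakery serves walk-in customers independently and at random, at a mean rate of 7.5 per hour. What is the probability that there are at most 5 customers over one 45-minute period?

Over the interval, μ = 7.5 × 0.75 = 5.625 (a 45-minute period = 0.75 hours).
P(N ≤ 5) = Σ_{j=0}^{5} e^(−μ) μ^j/j! ≈ 0.5076.

0.5076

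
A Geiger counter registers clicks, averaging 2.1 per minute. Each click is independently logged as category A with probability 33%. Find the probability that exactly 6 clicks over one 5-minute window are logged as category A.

Thinning: the clicks that are logged as category A themselves form a Poisson process with rate 0.33 × 2.1 = 0.693 per minute.
Over the interval, μ = 0.693 × 5 = 3.465 (a 5-minute window = 5 minutes).
P(N = 6) = e^(−3.465) · 3.465^6/6! ≈ 0.0752.

0.0752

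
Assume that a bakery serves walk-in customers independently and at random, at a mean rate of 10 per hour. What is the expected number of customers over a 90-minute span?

15

E[N] = λt = 10 × 1.5 = 15 (a 90-minute span = 1.5 hours).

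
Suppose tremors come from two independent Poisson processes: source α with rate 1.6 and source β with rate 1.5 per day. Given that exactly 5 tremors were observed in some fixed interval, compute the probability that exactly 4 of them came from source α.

0.1717

Given the total, each event is independently from source α with probability p = λ_α/(λ_α+λ_β) = 1.6/3.1 ≈ 0.5161.
So K ~ Binomial(5, 1.6/3.1): P(K = 4) = C(5,4) · (1.6/3.1)^4 · (1.5/3.1)^1 ≈ 0.1717.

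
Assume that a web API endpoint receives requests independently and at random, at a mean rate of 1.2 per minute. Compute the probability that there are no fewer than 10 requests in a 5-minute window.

Over the interval, μ = 1.2 × 5 = 6 (a 5-minute window = 5 minutes).
P(N ≥ 10) = 1 − P(N ≤ 9) = 1 − Σ_{j=0}^{9} e^(−μ) μ^j/j! ≈ 0.0839.

0.0839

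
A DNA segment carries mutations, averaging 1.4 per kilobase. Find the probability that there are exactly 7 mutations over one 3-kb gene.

0.0686

Over the interval, μ = 1.4 × 3 = 4.2 (a 3-kb gene = 3 kilobases).
P(N = 7) = e^(−μ) μ^7/7! = e^(−4.2) · 4.2^7/5040 ≈ 0.0686.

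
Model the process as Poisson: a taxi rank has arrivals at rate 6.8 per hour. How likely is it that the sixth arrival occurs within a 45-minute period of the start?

0.4016

Over the interval, μ = 6.8 × 0.75 = 5.1 (a 45-minute period = 0.75 hours).
The sixth arrival falls in the interval iff at least 6 events occur there: P(S_6 ≤ t) = P(N ≥ 6) = 1 − P(N ≤ 5) ≈ 0.4016.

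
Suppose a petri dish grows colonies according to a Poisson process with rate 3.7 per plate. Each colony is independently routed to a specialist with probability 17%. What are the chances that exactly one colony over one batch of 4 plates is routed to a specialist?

Thinning: the colonies that are routed to a specialist themselves form a Poisson process with rate 0.17 × 3.7 = 0.629 per plate.
Over the interval, μ = 0.629 × 4 = 2.516 (a batch of 4 plates = 4 plates).
P(N = 1) = e^(−2.516) · 2.516^1/1! ≈ 0.2032.

0.2032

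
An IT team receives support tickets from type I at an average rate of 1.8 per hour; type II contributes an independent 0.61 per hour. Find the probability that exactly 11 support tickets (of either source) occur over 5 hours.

0.1139

Independent Poisson processes superpose: combined rate λ = 1.8 + 0.61 = 2.41 per hour.
Over the interval, μ = 2.41 × 5 = 12.05 (5 hours).
P(N = 11) = e^(−12.05) · 12.05^11/11! ≈ 0.1139.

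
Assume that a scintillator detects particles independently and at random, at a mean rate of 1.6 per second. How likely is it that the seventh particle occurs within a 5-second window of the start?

Over the interval, μ = 1.6 × 5 = 8 (a 5-second window = 5 seconds).
The seventh arrival falls in the interval iff at least 7 events occur there: P(S_7 ≤ t) = P(N ≥ 7) = 1 − P(N ≤ 6) ≈ 0.6866.

0.6866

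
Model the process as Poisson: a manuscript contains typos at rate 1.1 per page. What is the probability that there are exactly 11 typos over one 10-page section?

Over the interval, μ = 1.1 × 10 = 11 (a 10-page section = 10 pages).
P(N = 11) = e^(−μ) μ^11/11! = e^(−11) · 11^11/39916800 ≈ 0.1194.

0.1194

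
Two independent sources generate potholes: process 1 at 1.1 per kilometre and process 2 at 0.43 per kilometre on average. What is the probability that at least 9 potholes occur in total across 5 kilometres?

Independent Poisson processes superpose: combined rate λ = 1.1 + 0.43 = 1.53 per kilometre.
Over the interval, μ = 1.53 × 5 = 7.65 (5 kilometres).
P(N ≥ 9) = 1 − P(N ≤ 8) ≈ 0.3587.

0.3587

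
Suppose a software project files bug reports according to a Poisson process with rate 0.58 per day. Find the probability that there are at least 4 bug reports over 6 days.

Over the interval, μ = 0.58 × 6 = 3.48 (6 days).
P(N ≥ 4) = 1 − P(N ≤ 3) = 1 − Σ_{j=0}^{3} e^(−μ) μ^j/j! ≈ 0.4590.

0.4590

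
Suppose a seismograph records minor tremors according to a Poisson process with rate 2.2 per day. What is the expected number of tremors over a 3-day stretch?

6.6

E[N] = λt = 2.2 × 3 = 6.6 (a 3-day stretch = 3 days).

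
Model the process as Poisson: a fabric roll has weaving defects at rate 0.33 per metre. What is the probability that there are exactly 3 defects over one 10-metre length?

Over the interval, μ = 0.33 × 10 = 3.3 (a 10-metre length = 10 metres).
P(N = 3) = e^(−μ) μ^3/3! = e^(−3.3) · 3.3^3/6 ≈ 0.2209.

0.2209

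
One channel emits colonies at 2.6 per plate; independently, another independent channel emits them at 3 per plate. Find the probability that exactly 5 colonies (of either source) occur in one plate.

Independent Poisson processes superpose: combined rate λ = 2.6 + 3 = 5.6 per plate.
So μ = 5.6.
P(N = 5) = e^(−5.6) · 5.6^5/5! ≈ 0.1697.

0.1697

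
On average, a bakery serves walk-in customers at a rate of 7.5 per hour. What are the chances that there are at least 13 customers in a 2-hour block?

Over the interval, μ = 7.5 × 2 = 15 (a 2-hour block = 2 hours).
P(N ≥ 13) = 1 − P(N ≤ 12) = 1 − Σ_{j=0}^{12} e^(−μ) μ^j/j! ≈ 0.7324.

0.7324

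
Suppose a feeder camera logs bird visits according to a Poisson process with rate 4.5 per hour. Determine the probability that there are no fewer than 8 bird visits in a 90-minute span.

Over the interval, μ = 4.5 × 1.5 = 6.75 (a 90-minute span = 1.5 hours).
P(N ≥ 8) = 1 − P(N ≤ 7) = 1 − Σ_{j=0}^{7} e^(−μ) μ^j/j! ≈ 0.3641.

0.3641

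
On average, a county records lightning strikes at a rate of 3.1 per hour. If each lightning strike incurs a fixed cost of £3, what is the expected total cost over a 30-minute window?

£4.65

E[N] = 3.1 × 0.5 = 1.55 (a 30-minute window = 0.5 hours); E[cost] = 1.55 × £3 = £4.65.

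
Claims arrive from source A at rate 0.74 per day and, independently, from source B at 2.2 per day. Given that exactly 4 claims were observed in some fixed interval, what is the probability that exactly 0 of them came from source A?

0.3135

Given the total, each event is independently from source A with probability p = λ_A/(λ_A+λ_B) = 0.74/2.94 ≈ 0.2517.
So K ~ Binomial(4, 0.74/2.94): P(K = 0) = C(4,0) · (0.74/2.94)^0 · (2.2/2.94)^4 ≈ 0.3135.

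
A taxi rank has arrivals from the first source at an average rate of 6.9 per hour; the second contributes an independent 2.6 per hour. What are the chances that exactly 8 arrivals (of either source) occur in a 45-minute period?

Independent Poisson processes superpose: combined rate λ = 6.9 + 2.6 = 9.5 per hour.
Over the interval, μ = 9.5 × 0.75 = 7.125 (a 45-minute period = 0.75 hours).
P(N = 8) = e^(−7.125) · 7.125^8/8! ≈ 0.1326.

0.1326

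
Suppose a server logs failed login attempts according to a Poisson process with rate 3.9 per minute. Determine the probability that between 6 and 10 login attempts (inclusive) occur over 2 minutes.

0.6250

Over the interval, μ = 3.9 × 2 = 7.8 (2 minutes).
P(6 ≤ N ≤ 10) = Σ_{j=6}^{10} e^(−7.8) · 7.8^j/j! ≈ 0.6250.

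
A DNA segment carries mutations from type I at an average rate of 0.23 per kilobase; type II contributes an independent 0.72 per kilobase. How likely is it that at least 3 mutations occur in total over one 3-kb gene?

0.5424

Independent Poisson processes superpose: combined rate λ = 0.23 + 0.72 = 0.95 per kilobase.
Over the interval, μ = 0.95 × 3 = 2.85 (a 3-kb gene = 3 kilobases).
P(N ≥ 3) = 1 − P(N ≤ 2) ≈ 0.5424.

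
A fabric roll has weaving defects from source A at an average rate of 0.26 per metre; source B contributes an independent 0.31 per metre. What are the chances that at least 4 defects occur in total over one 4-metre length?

0.1966

Independent Poisson processes superpose: combined rate λ = 0.26 + 0.31 = 0.57 per metre.
Over the interval, μ = 0.57 × 4 = 2.28 (a 4-metre length = 4 metres).
P(N ≥ 4) = 1 − P(N ≤ 3) ≈ 0.1966.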